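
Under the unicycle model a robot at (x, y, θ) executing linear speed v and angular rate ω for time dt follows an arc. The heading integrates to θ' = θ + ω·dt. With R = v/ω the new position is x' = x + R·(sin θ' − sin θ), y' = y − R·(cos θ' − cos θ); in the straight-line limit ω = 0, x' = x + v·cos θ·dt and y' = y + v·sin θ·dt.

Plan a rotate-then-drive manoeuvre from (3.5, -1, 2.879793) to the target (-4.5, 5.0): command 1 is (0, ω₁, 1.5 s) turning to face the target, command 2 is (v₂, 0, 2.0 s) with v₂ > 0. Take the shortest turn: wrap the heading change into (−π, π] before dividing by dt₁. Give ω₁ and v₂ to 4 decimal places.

ω₁ = -0.2545, v₂ = 5.0000

heading to target = atan2(5−-1, -4.5−3.5) = 2.4981
Δθ = wrap(2.4981 − 2.8798) = -0.3817; ω₁ = Δθ/dt₁ = -0.2545
distance = √((-4.5−3.5)² + (5−-1)²) = 10.0000; v₂ = distance/dt₂ = 5.0000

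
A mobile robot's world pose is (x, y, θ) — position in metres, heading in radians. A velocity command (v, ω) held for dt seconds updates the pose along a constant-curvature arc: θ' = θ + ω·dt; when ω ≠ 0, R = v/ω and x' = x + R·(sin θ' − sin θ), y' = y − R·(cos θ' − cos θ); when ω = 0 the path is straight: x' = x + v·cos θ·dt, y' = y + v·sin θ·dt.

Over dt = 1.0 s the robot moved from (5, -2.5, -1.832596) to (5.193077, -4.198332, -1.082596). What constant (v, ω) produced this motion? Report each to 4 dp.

v = 1.7500, ω = 0.7500

Δθ = -1.082596 − -1.832596 = 0.750000
ω = Δθ/dt = 0.750000/1.0 = 0.7500
R = −Δy/(cos θ' − cos θ) = 2.3333
v = R·ω = 2.3333·0.7500 = 1.7500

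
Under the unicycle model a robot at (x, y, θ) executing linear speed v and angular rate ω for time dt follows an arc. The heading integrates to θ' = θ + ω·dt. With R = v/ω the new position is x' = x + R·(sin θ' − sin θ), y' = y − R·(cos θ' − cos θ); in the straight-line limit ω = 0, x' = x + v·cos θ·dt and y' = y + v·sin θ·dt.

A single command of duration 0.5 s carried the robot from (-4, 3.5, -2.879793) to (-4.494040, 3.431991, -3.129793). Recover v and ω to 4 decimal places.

v = 1.0000, ω = -0.5000

Δθ = -3.129793 − -2.879793 = -0.250000
ω = Δθ/dt = -0.250000/0.5 = -0.5000
R = Δx/(sin θ' − sin θ) = -2.0000
v = R·ω = -2.0000·-0.5000 = 1.0000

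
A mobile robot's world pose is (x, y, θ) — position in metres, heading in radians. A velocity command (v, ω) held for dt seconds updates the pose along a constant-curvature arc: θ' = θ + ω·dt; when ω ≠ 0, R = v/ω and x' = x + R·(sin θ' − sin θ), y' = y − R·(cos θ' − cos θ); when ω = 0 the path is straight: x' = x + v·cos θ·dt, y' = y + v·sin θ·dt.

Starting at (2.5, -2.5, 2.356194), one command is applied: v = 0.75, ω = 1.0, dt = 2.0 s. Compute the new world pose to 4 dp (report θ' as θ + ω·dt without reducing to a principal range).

θ' = 2.3562 + 1.0·2.0 = 4.3562
R = v/ω = 0.75/1.0 = 0.7500
x' = 2.5 + 0.7500·(sin 4.3562 − sin 2.3562) = 1.2667
y' = -2.5 − 0.7500·(cos 4.3562 − cos 2.3562) = -2.7688

(1.2667, -2.7688, 4.3562)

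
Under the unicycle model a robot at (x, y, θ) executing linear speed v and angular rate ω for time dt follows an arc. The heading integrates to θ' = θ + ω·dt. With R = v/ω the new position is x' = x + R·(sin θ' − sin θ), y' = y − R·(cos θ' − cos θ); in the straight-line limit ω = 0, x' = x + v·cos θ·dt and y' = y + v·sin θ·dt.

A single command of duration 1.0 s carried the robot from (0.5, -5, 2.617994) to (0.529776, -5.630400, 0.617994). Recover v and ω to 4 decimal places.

v = -0.7500, ω = -2.0000

Δθ = 0.617994 − 2.617994 = -2.000000
ω = Δθ/dt = -2.000000/1.0 = -2.0000
R = −Δy/(cos θ' − cos θ) = 0.3750
v = R·ω = 0.3750·-2.0000 = -0.7500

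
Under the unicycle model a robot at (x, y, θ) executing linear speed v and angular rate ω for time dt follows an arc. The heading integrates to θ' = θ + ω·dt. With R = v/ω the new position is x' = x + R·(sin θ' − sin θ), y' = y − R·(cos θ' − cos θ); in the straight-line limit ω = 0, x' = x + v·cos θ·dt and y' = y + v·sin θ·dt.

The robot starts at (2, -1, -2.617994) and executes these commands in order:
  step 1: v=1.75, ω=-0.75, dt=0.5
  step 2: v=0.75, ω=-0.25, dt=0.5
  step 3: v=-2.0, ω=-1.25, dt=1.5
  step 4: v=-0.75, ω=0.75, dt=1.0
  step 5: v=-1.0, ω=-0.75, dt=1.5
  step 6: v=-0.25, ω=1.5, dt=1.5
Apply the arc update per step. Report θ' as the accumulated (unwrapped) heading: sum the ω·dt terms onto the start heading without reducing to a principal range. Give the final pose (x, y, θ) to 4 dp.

(2.4535, -5.7753, -3.1180)

step 1: θ'=-2.9930 (R=-2.3333) → pose (1.1788, -1.2869, -2.9930)
step 2: θ'=-3.1180 (R=-3.0000) → pose (0.8054, -1.3191, -3.1180)
step 3: θ'=-4.9930 (R=1.6000) → pose (2.3806, -3.3618, -4.9930)
step 4: θ'=-4.2430 (R=-1.0000) → pose (2.4496, -4.0911, -4.2430)
step 5: θ'=-5.3680 (R=1.3333) → pose (2.3174, -5.5070, -5.3680)
step 6: θ'=-3.1180 (R=-0.1667) → pose (2.4535, -5.7753, -3.1180)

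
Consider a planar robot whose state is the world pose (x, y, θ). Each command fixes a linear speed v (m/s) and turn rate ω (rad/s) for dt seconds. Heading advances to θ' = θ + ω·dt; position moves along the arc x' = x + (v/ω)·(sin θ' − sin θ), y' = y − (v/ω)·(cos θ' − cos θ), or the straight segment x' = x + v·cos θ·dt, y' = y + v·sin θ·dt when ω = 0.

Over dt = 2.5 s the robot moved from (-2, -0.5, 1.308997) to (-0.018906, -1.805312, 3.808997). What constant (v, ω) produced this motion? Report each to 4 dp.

v = -1.2500, ω = 1.0000

Δθ = 3.808997 − 1.308997 = 2.500000
ω = Δθ/dt = 2.500000/2.5 = 1.0000
R = Δx/(sin θ' − sin θ) = -1.2500
v = R·ω = -1.2500·1.0000 = -1.2500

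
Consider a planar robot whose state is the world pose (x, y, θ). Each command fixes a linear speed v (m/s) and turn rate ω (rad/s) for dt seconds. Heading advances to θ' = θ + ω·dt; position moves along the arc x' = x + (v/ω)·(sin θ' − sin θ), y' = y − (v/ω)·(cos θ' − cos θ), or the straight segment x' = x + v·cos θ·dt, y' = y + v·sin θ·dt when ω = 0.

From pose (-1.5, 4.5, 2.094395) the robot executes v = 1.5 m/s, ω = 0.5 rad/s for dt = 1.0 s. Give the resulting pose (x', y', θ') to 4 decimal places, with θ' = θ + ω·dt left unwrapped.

(-2.5372, 5.5620, 2.5944)

θ' = 2.0944 + 0.5·1.0 = 2.5944
R = v/ω = 1.5/0.5 = 3.0000
x' = -1.5 + 3.0000·(sin 2.5944 − sin 2.0944) = -2.5372
y' = 4.5 − 3.0000·(cos 2.5944 − cos 2.0944) = 5.5620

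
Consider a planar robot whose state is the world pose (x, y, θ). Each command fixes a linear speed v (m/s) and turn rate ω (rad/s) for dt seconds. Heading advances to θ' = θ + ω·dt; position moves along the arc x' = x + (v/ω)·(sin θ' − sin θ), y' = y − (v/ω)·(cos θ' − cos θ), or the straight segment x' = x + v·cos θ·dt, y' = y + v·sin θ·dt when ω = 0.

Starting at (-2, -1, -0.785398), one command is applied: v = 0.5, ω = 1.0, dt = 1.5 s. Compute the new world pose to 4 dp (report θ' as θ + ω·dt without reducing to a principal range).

(-1.3188, -1.0241, 0.7146)

θ' = -0.7854 + 1.0·1.5 = 0.7146
R = v/ω = 0.5/1.0 = 0.5000
x' = -2 + 0.5000·(sin 0.7146 − sin -0.7854) = -1.3188
y' = -1 − 0.5000·(cos 0.7146 − cos -0.7854) = -1.0241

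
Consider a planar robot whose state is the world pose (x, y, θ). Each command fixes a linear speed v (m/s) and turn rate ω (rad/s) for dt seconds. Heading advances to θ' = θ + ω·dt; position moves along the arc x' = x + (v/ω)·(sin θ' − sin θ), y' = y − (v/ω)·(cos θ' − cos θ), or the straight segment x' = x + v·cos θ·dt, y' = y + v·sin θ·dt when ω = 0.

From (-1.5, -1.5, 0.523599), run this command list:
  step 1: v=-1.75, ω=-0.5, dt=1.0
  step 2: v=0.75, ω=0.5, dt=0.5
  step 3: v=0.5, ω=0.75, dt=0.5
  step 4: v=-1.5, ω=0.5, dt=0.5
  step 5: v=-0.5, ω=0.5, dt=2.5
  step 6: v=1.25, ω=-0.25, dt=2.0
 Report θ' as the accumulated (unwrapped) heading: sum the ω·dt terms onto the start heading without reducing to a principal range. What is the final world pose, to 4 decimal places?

step 1: θ'=0.0236 (R=3.5000) → pose (-3.1674, -1.9679, 0.0236)
step 2: θ'=0.2736 (R=1.5000) → pose (-2.7975, -1.9126, 0.2736)
step 3: θ'=0.6486 (R=0.6667) → pose (-2.5749, -1.8020, 0.6486)
step 4: θ'=0.8986 (R=-3.0000) → pose (-3.1101, -2.3247, 0.8986)
step 5: θ'=2.1486 (R=-1.0000) → pose (-3.1653, -3.4935, 2.1486)
step 6: θ'=1.6486 (R=-5.0000) → pose (-3.9618, -1.1512, 1.6486)

(-3.9618, -1.1512, 1.6486)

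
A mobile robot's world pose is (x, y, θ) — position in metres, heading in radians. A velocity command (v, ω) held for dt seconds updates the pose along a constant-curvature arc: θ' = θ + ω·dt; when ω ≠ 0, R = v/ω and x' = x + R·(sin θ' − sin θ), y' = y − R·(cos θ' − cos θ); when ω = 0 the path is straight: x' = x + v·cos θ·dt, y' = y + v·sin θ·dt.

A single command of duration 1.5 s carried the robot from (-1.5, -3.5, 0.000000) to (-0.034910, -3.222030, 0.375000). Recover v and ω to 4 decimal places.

v = 1.0000, ω = 0.2500

Δθ = 0.375000 − 0.000000 = 0.375000
ω = Δθ/dt = 0.375000/1.5 = 0.2500
R = Δx/(sin θ' − sin θ) = 4.0000
v = R·ω = 4.0000·0.2500 = 1.0000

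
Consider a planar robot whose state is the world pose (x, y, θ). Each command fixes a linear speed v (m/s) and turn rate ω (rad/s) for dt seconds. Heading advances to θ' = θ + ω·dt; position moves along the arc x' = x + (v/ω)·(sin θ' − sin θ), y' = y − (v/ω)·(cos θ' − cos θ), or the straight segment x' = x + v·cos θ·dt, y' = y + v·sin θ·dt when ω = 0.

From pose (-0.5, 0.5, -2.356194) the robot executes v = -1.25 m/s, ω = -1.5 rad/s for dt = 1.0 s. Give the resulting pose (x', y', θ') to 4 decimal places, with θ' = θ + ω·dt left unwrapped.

θ' = -2.3562 + -1.5·1.0 = -3.8562
R = v/ω = -1.25/-1.5 = 0.8333
x' = -0.5 + 0.8333·(sin -3.8562 − sin -2.3562) = 0.6354
y' = 0.5 − 0.8333·(cos -3.8562 − cos -2.3562) = 0.5402

(0.6354, 0.5402, -3.8562)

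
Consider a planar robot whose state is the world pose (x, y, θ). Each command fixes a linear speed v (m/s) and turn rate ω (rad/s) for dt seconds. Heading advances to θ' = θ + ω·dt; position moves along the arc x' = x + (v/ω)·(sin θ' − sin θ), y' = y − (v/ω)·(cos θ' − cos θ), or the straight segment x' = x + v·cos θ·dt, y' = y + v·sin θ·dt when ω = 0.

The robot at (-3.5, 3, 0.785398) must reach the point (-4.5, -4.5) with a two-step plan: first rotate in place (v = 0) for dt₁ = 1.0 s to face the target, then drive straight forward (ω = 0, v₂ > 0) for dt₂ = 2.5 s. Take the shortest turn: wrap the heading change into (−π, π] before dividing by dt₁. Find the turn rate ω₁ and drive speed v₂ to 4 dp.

heading to target = atan2(-4.5−3, -4.5−-3.5) = -1.7033
Δθ = wrap(-1.7033 − 0.7854) = -2.4887; ω₁ = Δθ/dt₁ = -2.4887
distance = √((-4.5−-3.5)² + (-4.5−3)²) = 7.5664; v₂ = distance/dt₂ = 3.0265

ω₁ = -2.4887, v₂ = 3.0265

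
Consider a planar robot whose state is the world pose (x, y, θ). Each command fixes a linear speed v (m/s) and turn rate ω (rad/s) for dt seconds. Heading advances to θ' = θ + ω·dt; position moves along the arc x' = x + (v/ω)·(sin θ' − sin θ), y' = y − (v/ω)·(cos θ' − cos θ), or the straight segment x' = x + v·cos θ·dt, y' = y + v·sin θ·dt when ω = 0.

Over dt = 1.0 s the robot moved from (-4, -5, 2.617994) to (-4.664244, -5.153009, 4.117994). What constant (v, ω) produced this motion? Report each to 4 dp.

v = 0.7500, ω = 1.5000

Δθ = 4.117994 − 2.617994 = 1.500000
ω = Δθ/dt = 1.500000/1.0 = 1.5000
R = Δx/(sin θ' − sin θ) = 0.5000
v = R·ω = 0.5000·1.5000 = 0.7500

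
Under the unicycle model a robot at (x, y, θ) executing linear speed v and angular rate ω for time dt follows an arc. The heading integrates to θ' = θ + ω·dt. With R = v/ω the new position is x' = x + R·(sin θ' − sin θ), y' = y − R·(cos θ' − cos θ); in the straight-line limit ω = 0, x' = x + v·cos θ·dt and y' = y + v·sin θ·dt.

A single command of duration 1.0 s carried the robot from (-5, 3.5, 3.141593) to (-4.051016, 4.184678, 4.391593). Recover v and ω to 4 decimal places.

Δθ = 4.391593 − 3.141593 = 1.250000
ω = Δθ/dt = 1.250000/1.0 = 1.2500
R = Δx/(sin θ' − sin θ) = -1.0000
v = R·ω = -1.0000·1.2500 = -1.2500

v = -1.2500, ω = 1.2500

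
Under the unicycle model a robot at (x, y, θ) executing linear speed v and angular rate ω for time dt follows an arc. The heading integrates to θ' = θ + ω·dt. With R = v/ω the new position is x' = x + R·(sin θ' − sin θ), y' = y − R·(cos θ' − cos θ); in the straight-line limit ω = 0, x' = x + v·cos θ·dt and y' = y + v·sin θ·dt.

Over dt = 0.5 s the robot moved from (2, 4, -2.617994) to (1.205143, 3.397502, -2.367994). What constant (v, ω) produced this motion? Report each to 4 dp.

Δθ = -2.367994 − -2.617994 = 0.250000
ω = Δθ/dt = 0.250000/0.5 = 0.5000
R = Δx/(sin θ' − sin θ) = 4.0000
v = R·ω = 4.0000·0.5000 = 2.0000

v = 2.0000, ω = 0.5000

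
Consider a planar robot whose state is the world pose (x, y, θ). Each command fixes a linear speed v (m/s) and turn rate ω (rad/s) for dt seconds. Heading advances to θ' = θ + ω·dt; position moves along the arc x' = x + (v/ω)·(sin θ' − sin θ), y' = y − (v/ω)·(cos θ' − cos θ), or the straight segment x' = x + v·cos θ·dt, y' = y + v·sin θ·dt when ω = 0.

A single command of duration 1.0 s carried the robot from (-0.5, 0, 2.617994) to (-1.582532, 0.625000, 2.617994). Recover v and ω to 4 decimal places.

Δθ = 2.617994 − 2.617994 = 0.000000
ω = Δθ/dt = 0.000000/1.0 = 0.0000
ω = 0 → v = (Δx·cos θ + Δy·sin θ)/dt = 1.2500

v = 1.2500, ω = 0.0000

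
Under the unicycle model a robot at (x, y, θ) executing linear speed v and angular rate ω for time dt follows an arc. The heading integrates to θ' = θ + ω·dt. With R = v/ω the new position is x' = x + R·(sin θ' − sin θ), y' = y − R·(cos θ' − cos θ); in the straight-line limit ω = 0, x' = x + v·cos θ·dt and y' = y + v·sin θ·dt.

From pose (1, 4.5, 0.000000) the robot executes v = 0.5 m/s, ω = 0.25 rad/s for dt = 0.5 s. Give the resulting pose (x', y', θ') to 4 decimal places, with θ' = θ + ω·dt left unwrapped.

θ' = 0.0000 + 0.25·0.5 = 0.1250
R = v/ω = 0.5/0.25 = 2.0000
x' = 1 + 2.0000·(sin 0.1250 − sin 0.0000) = 1.2493
y' = 4.5 − 2.0000·(cos 0.1250 − cos 0.0000) = 4.5156

(1.2493, 4.5156, 0.1250)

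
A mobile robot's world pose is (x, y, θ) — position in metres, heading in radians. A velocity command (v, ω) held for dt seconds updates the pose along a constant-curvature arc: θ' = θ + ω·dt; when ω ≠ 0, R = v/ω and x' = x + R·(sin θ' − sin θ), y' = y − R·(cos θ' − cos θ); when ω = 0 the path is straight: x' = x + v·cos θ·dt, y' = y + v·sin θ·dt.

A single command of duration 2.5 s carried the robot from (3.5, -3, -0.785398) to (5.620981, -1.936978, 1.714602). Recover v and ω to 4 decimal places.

v = 1.2500, ω = 1.0000

Δθ = 1.714602 − -0.785398 = 2.500000
ω = Δθ/dt = 2.500000/2.5 = 1.0000
R = Δx/(sin θ' − sin θ) = 1.2500
v = R·ω = 1.2500·1.0000 = 1.2500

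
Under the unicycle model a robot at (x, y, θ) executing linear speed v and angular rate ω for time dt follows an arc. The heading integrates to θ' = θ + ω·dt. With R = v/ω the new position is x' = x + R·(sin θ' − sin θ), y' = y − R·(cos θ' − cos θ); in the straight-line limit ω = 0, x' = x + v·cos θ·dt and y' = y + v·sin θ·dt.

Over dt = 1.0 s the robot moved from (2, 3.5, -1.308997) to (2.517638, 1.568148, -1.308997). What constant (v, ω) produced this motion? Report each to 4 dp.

v = 2.0000, ω = 0.0000

Δθ = -1.308997 − -1.308997 = 0.000000
ω = Δθ/dt = 0.000000/1.0 = 0.0000
ω = 0 → v = (Δx·cos θ + Δy·sin θ)/dt = 2.0000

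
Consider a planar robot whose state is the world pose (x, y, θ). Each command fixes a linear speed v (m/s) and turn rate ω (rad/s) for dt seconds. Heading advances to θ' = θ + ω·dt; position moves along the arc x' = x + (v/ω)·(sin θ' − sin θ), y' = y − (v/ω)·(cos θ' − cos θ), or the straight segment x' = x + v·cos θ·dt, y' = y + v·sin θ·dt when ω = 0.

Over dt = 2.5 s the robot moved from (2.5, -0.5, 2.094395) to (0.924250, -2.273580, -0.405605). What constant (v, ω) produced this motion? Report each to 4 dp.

v = -1.2500, ω = -1.0000

Δθ = -0.405605 − 2.094395 = -2.500000
ω = Δθ/dt = -2.500000/2.5 = -1.0000
R = −Δy/(cos θ' − cos θ) = 1.2500
v = R·ω = 1.2500·-1.0000 = -1.2500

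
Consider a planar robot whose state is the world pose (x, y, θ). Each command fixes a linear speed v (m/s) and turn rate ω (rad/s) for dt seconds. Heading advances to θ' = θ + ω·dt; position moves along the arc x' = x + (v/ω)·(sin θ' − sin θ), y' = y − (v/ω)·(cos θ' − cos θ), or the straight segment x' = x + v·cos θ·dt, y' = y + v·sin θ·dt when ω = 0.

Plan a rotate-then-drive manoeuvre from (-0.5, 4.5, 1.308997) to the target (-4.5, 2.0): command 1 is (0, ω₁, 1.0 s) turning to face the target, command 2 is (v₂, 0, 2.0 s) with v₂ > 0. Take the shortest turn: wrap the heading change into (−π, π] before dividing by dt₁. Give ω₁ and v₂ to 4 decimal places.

heading to target = atan2(2−4.5, -4.5−-0.5) = -2.5830
Δθ = wrap(-2.5830 − 1.3090) = 2.3912; ω₁ = Δθ/dt₁ = 2.3912
distance = √((-4.5−-0.5)² + (2−4.5)²) = 4.7170; v₂ = distance/dt₂ = 2.3585

ω₁ = 2.3912, v₂ = 2.3585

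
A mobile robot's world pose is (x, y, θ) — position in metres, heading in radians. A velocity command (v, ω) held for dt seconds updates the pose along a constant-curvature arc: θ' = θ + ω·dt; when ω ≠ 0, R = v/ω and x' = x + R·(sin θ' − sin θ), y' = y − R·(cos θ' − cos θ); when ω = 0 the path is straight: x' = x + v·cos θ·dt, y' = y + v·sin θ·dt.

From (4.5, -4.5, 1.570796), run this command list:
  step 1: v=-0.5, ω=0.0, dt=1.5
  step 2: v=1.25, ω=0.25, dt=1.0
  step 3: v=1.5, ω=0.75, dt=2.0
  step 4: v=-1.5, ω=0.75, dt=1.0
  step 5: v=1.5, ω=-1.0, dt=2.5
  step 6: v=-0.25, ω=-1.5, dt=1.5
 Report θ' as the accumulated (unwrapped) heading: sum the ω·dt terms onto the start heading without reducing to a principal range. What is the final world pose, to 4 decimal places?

(0.3230, -1.0008, -0.6792)

step 1: θ'=1.5708 (straight) → pose (4.5000, -5.2500, 1.5708)
step 2: θ'=1.8208 (R=5.0000) → pose (4.3446, -4.0130, 1.8208)
step 3: θ'=3.3208 (R=2.0000) → pose (2.0502, -2.5398, 3.3208)
step 4: θ'=4.0708 (R=-2.0000) → pose (3.2960, -1.7688, 4.0708)
step 5: θ'=1.5708 (R=-1.5000) → pose (0.5943, -0.8711, 1.5708)
step 6: θ'=-0.6792 (R=0.1667) → pose (0.3230, -1.0008, -0.6792)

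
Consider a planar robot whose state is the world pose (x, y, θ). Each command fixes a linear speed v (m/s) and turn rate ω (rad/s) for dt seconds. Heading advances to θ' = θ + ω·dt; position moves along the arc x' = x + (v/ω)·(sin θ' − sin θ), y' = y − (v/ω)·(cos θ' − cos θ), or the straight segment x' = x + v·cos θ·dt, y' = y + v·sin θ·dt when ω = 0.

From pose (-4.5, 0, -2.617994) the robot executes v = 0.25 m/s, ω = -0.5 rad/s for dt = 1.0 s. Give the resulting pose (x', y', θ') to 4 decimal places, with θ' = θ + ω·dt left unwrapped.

(-4.7382, -0.0668, -3.1180)

θ' = -2.6180 + -0.5·1.0 = -3.1180
R = v/ω = 0.25/-0.5 = -0.5000
x' = -4.5 + -0.5000·(sin -3.1180 − sin -2.6180) = -4.7382
y' = 0 − -0.5000·(cos -3.1180 − cos -2.6180) = -0.0668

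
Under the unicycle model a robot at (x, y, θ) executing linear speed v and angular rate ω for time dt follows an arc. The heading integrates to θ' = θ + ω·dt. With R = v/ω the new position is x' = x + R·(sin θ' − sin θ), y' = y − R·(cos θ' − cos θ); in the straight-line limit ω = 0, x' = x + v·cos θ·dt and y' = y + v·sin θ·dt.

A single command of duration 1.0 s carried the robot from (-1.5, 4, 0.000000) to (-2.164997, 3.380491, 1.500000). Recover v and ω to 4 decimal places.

Δθ = 1.500000 − 0.000000 = 1.500000
ω = Δθ/dt = 1.500000/1.0 = 1.5000
R = Δx/(sin θ' − sin θ) = -0.6667
v = R·ω = -0.6667·1.5000 = -1.0000

v = -1.0000, ω = 1.5000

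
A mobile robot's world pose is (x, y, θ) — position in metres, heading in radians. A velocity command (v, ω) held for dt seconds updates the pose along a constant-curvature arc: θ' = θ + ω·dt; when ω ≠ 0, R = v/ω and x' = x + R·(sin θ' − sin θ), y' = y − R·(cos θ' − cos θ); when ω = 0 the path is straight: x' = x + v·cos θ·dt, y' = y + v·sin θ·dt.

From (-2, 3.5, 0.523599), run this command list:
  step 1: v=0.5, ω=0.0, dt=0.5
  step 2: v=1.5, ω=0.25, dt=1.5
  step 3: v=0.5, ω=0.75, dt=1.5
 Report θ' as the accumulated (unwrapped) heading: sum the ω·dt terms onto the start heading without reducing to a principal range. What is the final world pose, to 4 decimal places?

step 1: θ'=0.5236 (straight) → pose (-1.7835, 3.6250, 0.5236)
step 2: θ'=0.8986 (R=6.0000) → pose (-0.0888, 5.0849, 0.8986)
step 3: θ'=2.0236 (R=0.6667) → pose (-0.0109, 5.7917, 2.0236)

(-0.0109, 5.7917, 2.0236)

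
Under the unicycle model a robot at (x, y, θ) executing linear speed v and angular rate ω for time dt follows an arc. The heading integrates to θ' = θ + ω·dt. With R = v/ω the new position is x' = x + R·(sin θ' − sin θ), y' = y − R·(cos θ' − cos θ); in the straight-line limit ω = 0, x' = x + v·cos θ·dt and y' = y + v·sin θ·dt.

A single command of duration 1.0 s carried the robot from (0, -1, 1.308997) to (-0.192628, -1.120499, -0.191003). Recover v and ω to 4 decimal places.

v = -0.2500, ω = -1.5000

Δθ = -0.191003 − 1.308997 = -1.500000
ω = Δθ/dt = -1.500000/1.0 = -1.5000
R = Δx/(sin θ' − sin θ) = 0.1667
v = R·ω = 0.1667·-1.5000 = -0.2500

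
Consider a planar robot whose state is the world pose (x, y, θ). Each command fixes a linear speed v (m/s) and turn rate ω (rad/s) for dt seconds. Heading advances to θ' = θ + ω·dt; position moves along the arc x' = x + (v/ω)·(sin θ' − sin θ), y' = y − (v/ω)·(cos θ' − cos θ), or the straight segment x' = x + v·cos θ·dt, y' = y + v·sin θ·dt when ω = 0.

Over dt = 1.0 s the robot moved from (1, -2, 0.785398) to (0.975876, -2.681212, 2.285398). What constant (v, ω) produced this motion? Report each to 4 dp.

Δθ = 2.285398 − 0.785398 = 1.500000
ω = Δθ/dt = 1.500000/1.0 = 1.5000
R = −Δy/(cos θ' − cos θ) = -0.5000
v = R·ω = -0.5000·1.5000 = -0.7500

v = -0.7500, ω = 1.5000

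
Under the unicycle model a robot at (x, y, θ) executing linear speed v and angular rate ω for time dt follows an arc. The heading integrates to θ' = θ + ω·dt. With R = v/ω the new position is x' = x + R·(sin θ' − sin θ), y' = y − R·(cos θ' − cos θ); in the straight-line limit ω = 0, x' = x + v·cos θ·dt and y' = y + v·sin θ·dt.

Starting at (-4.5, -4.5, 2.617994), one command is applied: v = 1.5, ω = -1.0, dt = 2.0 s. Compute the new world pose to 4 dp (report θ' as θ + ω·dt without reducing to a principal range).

θ' = 2.6180 + -1.0·2.0 = 0.6180
R = v/ω = 1.5/-1.0 = -1.5000
x' = -4.5 + -1.5000·(sin 0.6180 − sin 2.6180) = -4.6191
y' = -4.5 − -1.5000·(cos 0.6180 − cos 2.6180) = -1.9784

(-4.6191, -1.9784, 0.6180)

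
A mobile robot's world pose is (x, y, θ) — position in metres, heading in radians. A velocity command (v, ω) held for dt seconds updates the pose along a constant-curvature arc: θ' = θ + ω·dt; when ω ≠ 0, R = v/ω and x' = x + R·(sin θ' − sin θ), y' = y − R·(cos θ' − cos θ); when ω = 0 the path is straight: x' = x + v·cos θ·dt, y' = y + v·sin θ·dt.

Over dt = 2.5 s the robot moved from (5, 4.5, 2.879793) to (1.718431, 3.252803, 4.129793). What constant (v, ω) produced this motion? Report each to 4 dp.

Δθ = 4.129793 − 2.879793 = 1.250000
ω = Δθ/dt = 1.250000/2.5 = 0.5000
R = Δx/(sin θ' − sin θ) = 3.0000
v = R·ω = 3.0000·0.5000 = 1.5000

v = 1.5000, ω = 0.5000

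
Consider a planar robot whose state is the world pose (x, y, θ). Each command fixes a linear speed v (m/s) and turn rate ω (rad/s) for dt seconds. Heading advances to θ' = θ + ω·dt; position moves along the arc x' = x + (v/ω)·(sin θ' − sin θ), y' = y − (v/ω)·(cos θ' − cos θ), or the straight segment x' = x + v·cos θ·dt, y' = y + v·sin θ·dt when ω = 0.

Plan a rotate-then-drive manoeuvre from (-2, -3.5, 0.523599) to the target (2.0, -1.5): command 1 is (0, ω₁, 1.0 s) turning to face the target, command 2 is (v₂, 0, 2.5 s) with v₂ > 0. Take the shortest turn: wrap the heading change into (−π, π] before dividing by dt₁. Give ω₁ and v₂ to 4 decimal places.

ω₁ = -0.0600, v₂ = 1.7889

heading to target = atan2(-1.5−-3.5, 2−-2) = 0.4636
Δθ = wrap(0.4636 − 0.5236) = -0.0600; ω₁ = Δθ/dt₁ = -0.0600
distance = √((2−-2)² + (-1.5−-3.5)²) = 4.4721; v₂ = distance/dt₂ = 1.7889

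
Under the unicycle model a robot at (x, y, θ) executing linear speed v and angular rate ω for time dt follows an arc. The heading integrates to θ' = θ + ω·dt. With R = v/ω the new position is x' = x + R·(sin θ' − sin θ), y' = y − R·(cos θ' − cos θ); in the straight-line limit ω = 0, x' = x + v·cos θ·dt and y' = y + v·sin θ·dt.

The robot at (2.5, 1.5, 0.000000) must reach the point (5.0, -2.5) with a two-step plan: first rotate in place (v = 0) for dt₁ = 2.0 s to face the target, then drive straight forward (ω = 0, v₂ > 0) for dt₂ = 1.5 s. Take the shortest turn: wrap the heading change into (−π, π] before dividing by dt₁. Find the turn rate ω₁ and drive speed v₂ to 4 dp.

ω₁ = -0.5061, v₂ = 3.1447

heading to target = atan2(-2.5−1.5, 5−2.5) = -1.0122
Δθ = wrap(-1.0122 − 0.0000) = -1.0122; ω₁ = Δθ/dt₁ = -0.5061
distance = √((5−2.5)² + (-2.5−1.5)²) = 4.7170; v₂ = distance/dt₂ = 3.1447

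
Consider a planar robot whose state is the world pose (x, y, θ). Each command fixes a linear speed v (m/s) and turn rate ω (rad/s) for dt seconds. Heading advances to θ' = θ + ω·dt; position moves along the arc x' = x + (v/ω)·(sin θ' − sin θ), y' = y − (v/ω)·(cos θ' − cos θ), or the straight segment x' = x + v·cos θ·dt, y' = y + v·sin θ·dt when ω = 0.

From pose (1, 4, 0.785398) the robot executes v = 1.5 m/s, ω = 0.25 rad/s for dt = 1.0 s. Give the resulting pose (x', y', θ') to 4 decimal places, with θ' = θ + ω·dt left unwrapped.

(1.9178, 5.1815, 1.0354)

θ' = 0.7854 + 0.25·1.0 = 1.0354
R = v/ω = 1.5/0.25 = 6.0000
x' = 1 + 6.0000·(sin 1.0354 − sin 0.7854) = 1.9178
y' = 4 − 6.0000·(cos 1.0354 − cos 0.7854) = 5.1815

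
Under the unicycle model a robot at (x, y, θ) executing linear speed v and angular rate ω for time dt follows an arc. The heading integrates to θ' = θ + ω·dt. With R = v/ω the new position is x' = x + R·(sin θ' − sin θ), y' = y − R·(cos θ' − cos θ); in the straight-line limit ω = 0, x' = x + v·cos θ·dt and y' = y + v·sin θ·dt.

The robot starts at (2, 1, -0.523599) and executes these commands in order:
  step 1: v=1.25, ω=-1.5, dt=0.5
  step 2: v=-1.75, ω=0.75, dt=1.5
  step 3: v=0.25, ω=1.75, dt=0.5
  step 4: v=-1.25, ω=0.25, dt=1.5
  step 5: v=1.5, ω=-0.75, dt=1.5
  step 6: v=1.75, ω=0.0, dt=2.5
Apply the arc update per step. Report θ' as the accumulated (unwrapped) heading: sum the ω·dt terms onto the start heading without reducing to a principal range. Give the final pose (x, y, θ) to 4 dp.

(5.6769, 1.6966, -0.0236)

step 1: θ'=-1.2736 (R=-0.8333) → pose (2.3801, 0.5223, -1.2736)
step 2: θ'=-0.1486 (R=-2.3333) → pose (0.4945, 2.1467, -0.1486)
step 3: θ'=0.7264 (R=0.1429) → pose (0.6106, 2.1812, 0.7264)
step 4: θ'=1.1014 (R=-5.0000) → pose (-0.5277, 0.7050, 1.1014)
step 5: θ'=-0.0236 (R=-2.0000) → pose (1.3032, 1.7998, -0.0236)
step 6: θ'=-0.0236 (straight) → pose (5.6769, 1.6966, -0.0236)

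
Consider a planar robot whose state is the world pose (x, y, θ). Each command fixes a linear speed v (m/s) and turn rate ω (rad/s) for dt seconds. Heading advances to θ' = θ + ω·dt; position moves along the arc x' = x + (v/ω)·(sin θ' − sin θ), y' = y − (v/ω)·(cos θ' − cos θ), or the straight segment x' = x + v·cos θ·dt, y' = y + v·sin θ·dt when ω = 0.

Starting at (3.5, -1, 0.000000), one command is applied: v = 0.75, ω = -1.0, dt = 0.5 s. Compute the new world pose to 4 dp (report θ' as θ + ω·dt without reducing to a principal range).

θ' = 0.0000 + -1.0·0.5 = -0.5000
R = v/ω = 0.75/-1.0 = -0.7500
x' = 3.5 + -0.7500·(sin -0.5000 − sin 0.0000) = 3.8596
y' = -1 − -0.7500·(cos -0.5000 − cos 0.0000) = -1.0918

(3.8596, -1.0918, -0.5000)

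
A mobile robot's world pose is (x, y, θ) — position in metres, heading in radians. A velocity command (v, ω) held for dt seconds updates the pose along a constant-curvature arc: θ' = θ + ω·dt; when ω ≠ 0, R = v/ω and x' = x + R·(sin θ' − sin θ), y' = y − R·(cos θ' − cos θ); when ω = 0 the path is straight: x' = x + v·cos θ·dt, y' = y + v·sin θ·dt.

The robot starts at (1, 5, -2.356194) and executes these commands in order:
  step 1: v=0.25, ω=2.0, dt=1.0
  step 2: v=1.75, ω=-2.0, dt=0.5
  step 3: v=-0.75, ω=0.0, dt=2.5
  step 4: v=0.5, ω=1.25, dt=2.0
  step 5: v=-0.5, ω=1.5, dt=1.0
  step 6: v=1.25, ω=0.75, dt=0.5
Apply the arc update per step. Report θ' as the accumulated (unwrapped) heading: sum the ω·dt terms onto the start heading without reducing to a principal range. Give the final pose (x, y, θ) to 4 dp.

(1.5028, 5.6710, 3.0188)

step 1: θ'=-0.3562 (R=0.1250) → pose (1.0448, 4.7945, -0.3562)
step 2: θ'=-1.3562 (R=-0.8750) → pose (1.5946, 4.1607, -1.3562)
step 3: θ'=-1.3562 (straight) → pose (1.1953, 5.9927, -1.3562)
step 4: θ'=1.1438 (R=0.4000) → pose (1.9502, 5.9122, 1.1438)
step 5: θ'=2.6438 (R=-0.3333) → pose (2.0945, 5.4813, 2.6438)
step 6: θ'=3.0188 (R=1.6667) → pose (1.5028, 5.6710, 3.0188)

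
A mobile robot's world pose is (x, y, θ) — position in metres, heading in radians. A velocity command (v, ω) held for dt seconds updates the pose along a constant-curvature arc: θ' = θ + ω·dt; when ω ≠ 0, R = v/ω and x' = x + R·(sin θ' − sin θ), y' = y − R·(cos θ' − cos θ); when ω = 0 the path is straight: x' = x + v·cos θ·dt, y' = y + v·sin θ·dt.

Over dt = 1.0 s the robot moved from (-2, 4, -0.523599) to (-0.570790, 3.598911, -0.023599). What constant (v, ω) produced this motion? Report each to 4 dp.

v = 1.5000, ω = 0.5000

Δθ = -0.023599 − -0.523599 = 0.500000
ω = Δθ/dt = 0.500000/1.0 = 0.5000
R = Δx/(sin θ' − sin θ) = 3.0000
v = R·ω = 3.0000·0.5000 = 1.5000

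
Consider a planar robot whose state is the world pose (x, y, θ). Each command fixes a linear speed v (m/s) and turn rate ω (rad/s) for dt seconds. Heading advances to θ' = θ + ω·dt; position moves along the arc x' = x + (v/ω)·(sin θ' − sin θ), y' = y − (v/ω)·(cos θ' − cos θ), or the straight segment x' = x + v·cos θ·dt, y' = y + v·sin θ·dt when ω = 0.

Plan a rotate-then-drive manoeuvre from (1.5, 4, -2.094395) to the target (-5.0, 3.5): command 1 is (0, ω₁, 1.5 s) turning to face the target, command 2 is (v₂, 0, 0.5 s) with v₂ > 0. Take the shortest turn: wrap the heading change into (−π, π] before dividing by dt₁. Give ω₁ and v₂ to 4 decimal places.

heading to target = atan2(3.5−4, -5−1.5) = -3.0648
Δθ = wrap(-3.0648 − -2.0944) = -0.9704; ω₁ = Δθ/dt₁ = -0.6470
distance = √((-5−1.5)² + (3.5−4)²) = 6.5192; v₂ = distance/dt₂ = 13.0384

ω₁ = -0.6470, v₂ = 13.0384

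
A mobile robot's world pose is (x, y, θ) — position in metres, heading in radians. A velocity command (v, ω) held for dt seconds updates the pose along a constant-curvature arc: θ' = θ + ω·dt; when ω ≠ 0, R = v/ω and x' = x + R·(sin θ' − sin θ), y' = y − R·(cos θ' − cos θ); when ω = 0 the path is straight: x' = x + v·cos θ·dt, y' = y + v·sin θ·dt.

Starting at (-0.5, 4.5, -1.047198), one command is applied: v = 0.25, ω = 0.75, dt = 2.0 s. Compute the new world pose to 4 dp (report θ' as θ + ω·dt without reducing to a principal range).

θ' = -1.0472 + 0.75·2.0 = 0.4528
R = v/ω = 0.25/0.75 = 0.3333
x' = -0.5 + 0.3333·(sin 0.4528 − sin -1.0472) = -0.0655
y' = 4.5 − 0.3333·(cos 0.4528 − cos -1.0472) = 4.3669

(-0.0655, 4.3669, 0.4528)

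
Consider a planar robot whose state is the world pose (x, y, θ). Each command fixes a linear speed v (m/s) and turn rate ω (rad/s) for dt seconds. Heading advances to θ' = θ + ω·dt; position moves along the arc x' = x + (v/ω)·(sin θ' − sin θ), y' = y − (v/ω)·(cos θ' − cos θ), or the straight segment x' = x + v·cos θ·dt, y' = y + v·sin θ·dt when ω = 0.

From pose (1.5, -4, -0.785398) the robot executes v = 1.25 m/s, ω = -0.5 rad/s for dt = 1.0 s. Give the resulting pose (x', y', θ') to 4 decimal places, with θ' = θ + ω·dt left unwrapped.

θ' = -0.7854 + -0.5·1.0 = -1.2854
R = v/ω = 1.25/-0.5 = -2.5000
x' = 1.5 + -2.5000·(sin -1.2854 − sin -0.7854) = 2.1311
y' = -4 − -2.5000·(cos -1.2854 − cos -0.7854) = -5.0639

(2.1311, -5.0639, -1.2854)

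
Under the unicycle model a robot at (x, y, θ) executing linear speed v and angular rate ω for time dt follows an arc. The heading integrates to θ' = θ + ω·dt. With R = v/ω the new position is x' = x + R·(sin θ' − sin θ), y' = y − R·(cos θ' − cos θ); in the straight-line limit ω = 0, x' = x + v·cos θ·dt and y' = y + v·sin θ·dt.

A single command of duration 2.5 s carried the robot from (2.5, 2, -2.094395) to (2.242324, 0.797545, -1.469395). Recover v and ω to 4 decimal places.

v = 0.5000, ω = 0.2500

Δθ = -1.469395 − -2.094395 = 0.625000
ω = Δθ/dt = 0.625000/2.5 = 0.2500
R = −Δy/(cos θ' − cos θ) = 2.0000
v = R·ω = 2.0000·0.2500 = 0.5000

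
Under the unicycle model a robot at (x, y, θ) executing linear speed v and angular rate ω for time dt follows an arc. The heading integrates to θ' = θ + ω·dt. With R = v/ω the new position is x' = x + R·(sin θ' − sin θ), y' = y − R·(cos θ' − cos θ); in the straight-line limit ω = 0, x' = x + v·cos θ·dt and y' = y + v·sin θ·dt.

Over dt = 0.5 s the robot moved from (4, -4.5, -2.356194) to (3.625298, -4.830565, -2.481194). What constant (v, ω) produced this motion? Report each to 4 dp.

v = 1.0000, ω = -0.2500

Δθ = -2.481194 − -2.356194 = -0.125000
ω = Δθ/dt = -0.125000/0.5 = -0.2500
R = Δx/(sin θ' − sin θ) = -4.0000
v = R·ω = -4.0000·-0.2500 = 1.0000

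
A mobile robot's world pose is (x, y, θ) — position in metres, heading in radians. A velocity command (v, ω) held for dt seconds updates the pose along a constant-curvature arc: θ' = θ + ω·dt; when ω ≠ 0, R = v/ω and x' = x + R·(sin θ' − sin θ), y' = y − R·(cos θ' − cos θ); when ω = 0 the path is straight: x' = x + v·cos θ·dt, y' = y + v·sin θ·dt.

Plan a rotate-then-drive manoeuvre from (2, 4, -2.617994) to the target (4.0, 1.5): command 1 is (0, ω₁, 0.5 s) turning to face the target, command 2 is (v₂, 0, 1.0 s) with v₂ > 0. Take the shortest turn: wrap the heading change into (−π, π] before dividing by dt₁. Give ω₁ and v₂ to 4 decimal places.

heading to target = atan2(1.5−4, 4−2) = -0.8961
Δθ = wrap(-0.8961 − -2.6180) = 1.7219; ω₁ = Δθ/dt₁ = 3.4439
distance = √((4−2)² + (1.5−4)²) = 3.2016; v₂ = distance/dt₂ = 3.2016

ω₁ = 3.4439, v₂ = 3.2016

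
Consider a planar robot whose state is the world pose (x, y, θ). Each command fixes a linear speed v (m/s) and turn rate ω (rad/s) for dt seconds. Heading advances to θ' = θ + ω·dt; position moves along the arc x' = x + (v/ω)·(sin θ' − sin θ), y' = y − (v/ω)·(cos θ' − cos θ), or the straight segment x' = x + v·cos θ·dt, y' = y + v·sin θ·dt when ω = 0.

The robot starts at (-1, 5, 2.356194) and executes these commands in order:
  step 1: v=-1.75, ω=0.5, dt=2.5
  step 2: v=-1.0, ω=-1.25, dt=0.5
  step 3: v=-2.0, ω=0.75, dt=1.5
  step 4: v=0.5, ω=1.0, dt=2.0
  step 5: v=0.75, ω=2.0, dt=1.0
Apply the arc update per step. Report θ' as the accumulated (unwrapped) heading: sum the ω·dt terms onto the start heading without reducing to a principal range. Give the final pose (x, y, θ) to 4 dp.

step 1: θ'=3.6062 (R=-3.5000) → pose (3.0431, 4.3459, 3.6062)
step 2: θ'=2.9812 (R=0.8000) → pose (3.5293, 4.4204, 2.9812)
step 3: θ'=4.1062 (R=-2.6667) → pose (6.1468, 5.5335, 4.1062)
step 4: θ'=6.1062 (R=0.5000) → pose (6.4696, 4.7565, 6.1062)
step 5: θ'=8.1062 (R=0.3750) → pose (6.8988, 5.2192, 8.1062)

(6.8988, 5.2192, 8.1062)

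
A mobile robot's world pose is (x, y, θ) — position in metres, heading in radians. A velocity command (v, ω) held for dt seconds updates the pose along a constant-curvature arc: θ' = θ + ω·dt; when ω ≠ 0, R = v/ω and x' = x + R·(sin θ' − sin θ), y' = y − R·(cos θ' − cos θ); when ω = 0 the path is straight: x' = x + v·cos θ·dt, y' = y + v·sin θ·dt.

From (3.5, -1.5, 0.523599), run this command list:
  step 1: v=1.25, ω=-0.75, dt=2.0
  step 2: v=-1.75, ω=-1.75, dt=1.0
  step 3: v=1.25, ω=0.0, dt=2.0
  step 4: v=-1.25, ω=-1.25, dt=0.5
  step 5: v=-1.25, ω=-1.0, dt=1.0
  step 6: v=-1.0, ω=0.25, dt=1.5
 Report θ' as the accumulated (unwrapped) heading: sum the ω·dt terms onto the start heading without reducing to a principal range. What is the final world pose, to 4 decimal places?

(6.1499, -3.5339, -3.9764)

step 1: θ'=-0.9764 (R=-1.6667) → pose (5.7141, -2.0100, -0.9764)
step 2: θ'=-2.7264 (R=1.0000) → pose (6.1393, -0.5350, -2.7264)
step 3: θ'=-2.7264 (straight) → pose (3.8517, -1.5434, -2.7264)
step 4: θ'=-3.3514 (R=1.0000) → pose (4.4633, -1.4804, -3.3514)
step 5: θ'=-4.3514 (R=1.2500) → pose (5.3724, -2.2615, -4.3514)
step 6: θ'=-3.9764 (R=-4.0000) → pose (6.1499, -3.5339, -3.9764)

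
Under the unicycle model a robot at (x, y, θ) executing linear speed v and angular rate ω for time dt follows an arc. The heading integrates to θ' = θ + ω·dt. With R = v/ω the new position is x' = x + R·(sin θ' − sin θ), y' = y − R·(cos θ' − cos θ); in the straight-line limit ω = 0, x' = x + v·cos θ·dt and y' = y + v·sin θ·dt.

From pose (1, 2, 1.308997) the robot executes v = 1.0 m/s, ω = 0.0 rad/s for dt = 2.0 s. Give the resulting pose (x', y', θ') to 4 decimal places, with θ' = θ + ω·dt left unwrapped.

(1.5176, 3.9319, 1.3090)

θ' = 1.3090 + 0.0·2.0 = 1.3090
ω = 0 → straight: x' = 1 + 1.0·cos(1.3090)·2.0 = 1.5176
y' = 2 + 1.0·sin(1.3090)·2.0 = 3.9319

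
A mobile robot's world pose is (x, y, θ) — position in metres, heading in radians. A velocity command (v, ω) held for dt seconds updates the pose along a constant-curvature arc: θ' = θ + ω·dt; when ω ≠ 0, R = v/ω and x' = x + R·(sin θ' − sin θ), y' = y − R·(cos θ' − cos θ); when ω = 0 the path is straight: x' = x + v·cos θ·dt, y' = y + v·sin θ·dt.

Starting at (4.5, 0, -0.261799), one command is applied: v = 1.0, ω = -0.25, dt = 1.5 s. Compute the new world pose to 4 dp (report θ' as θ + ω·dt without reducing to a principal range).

(5.8432, -0.6477, -0.6368)

θ' = -0.2618 + -0.25·1.5 = -0.6368
R = v/ω = 1.0/-0.25 = -4.0000
x' = 4.5 + -4.0000·(sin -0.6368 − sin -0.2618) = 5.8432
y' = 0 − -4.0000·(cos -0.6368 − cos -0.2618) = -0.6477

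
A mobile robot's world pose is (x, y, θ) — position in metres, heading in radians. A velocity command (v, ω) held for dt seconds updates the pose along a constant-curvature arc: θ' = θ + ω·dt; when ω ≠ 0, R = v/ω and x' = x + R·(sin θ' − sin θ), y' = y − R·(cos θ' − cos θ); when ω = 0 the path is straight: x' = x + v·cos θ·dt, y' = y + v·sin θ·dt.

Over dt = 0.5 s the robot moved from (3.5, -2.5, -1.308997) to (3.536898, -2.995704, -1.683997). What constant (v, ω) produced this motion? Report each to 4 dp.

Δθ = -1.683997 − -1.308997 = -0.375000
ω = Δθ/dt = -0.375000/0.5 = -0.7500
R = −Δy/(cos θ' − cos θ) = -1.3333
v = R·ω = -1.3333·-0.7500 = 1.0000

v = 1.0000, ω = -0.7500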